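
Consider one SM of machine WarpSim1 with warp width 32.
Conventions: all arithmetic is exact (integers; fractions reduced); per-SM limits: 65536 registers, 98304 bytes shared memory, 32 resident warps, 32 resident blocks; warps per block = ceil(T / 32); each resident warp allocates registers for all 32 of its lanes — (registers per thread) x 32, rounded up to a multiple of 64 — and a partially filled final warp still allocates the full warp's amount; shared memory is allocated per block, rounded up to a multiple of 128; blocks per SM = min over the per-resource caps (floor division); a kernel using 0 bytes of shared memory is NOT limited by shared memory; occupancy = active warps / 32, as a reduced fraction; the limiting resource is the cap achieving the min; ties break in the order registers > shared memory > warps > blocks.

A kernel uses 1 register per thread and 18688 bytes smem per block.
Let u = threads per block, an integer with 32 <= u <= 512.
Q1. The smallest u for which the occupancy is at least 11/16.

Answer: u = 129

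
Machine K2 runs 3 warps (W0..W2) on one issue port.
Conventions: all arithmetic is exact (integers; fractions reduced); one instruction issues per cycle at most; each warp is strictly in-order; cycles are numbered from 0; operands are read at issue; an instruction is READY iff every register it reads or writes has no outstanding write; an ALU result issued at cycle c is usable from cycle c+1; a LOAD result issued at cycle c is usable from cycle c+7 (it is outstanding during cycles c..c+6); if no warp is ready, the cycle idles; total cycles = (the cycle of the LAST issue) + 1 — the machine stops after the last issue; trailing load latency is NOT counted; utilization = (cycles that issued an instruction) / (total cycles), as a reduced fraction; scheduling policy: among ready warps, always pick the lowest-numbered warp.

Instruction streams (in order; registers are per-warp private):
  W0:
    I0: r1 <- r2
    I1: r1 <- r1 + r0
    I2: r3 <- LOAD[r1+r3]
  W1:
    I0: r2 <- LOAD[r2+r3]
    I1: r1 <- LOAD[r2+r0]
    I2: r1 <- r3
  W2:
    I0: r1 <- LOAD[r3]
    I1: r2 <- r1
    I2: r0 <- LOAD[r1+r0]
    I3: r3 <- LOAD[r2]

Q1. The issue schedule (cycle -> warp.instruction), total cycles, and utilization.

cycle 0: W0.I0
cycle 1: W0.I1
cycle 2: W0.I2
cycle 3: W1.I0
cycle 4: W2.I0
cycle 5: idle
cycle 6: idle
cycle 7: idle
cycle 8: idle
cycle 9: idle
cycle 10: W1.I1
cycle 11: W2.I1
cycle 12: W2.I2
cycle 13: W2.I3
cycle 14: idle
cycle 15: idle
cycle 16: idle
cycle 17: W1.I2

Answer: 18 cycles, utilization 5/9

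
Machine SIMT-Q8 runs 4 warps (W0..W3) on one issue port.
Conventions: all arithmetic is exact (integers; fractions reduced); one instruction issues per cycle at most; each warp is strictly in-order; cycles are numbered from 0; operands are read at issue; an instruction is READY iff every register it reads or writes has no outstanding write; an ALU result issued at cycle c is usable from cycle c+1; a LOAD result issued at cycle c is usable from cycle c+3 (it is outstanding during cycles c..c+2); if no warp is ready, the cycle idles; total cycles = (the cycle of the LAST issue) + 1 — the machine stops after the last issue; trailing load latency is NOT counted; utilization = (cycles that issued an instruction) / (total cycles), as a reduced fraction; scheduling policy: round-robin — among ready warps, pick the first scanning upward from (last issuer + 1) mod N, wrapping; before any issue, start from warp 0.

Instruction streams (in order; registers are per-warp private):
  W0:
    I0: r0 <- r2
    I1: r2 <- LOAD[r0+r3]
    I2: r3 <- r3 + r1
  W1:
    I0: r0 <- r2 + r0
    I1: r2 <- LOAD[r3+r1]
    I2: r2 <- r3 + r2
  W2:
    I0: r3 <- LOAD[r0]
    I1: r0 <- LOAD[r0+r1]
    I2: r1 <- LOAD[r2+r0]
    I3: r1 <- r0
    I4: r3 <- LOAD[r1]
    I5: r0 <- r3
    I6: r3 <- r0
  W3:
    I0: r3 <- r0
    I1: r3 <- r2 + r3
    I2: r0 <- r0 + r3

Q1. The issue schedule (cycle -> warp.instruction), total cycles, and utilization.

cycle 0: W0.I0
cycle 1: W1.I0
cycle 2: W2.I0
cycle 3: W3.I0
cycle 4: W0.I1
cycle 5: W1.I1
cycle 6: W2.I1
cycle 7: W3.I1
cycle 8: W0.I2
cycle 9: W1.I2
cycle 10: W2.I2
cycle 11: W3.I2
cycle 12: idle
cycle 13: W2.I3
cycle 14: W2.I4
cycle 15: idle
cycle 16: idle
cycle 17: W2.I5
cycle 18: W2.I6

Answer: 19 cycles, utilization 16/19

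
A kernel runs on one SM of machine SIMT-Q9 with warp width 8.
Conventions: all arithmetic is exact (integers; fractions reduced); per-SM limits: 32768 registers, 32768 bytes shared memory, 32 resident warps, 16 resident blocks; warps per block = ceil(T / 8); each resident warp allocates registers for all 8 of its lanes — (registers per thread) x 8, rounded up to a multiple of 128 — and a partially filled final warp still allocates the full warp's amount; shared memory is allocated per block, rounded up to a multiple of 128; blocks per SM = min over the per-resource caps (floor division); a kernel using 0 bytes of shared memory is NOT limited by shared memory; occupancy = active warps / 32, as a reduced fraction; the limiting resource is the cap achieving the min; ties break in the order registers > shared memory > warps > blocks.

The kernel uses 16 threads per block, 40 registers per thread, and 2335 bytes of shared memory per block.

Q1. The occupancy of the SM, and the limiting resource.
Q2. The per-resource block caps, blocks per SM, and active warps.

Answer: occupancy 13/16, limited by shared memory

registers: 42 blocks
shared memory: 13 blocks
warps: 16 blocks
blocks: 16 blocks

Answer: 13 blocks, 26 active warps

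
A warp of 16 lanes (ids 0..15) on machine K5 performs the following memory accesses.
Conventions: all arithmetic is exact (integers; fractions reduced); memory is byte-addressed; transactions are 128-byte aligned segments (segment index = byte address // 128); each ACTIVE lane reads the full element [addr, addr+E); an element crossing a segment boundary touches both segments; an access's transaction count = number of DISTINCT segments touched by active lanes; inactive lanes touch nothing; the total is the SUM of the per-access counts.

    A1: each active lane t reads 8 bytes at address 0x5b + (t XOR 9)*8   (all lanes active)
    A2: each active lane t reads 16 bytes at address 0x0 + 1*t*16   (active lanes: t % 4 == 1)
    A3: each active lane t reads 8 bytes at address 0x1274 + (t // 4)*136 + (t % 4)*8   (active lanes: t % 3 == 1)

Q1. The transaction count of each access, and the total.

A1: 2 transactions
A2: 2 transactions
A3: 5 transactions

Answer: 2,2,5; total 9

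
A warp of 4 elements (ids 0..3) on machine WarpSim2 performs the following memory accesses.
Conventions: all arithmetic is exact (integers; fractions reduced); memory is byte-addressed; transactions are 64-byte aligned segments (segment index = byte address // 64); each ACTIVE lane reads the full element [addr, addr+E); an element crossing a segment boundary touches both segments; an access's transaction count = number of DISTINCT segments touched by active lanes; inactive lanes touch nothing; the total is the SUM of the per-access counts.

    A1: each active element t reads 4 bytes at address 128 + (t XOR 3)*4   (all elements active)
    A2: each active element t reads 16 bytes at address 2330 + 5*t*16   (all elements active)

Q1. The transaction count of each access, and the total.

A1: 1 transaction
A2: 5 transactions

Answer: 1,5; total 6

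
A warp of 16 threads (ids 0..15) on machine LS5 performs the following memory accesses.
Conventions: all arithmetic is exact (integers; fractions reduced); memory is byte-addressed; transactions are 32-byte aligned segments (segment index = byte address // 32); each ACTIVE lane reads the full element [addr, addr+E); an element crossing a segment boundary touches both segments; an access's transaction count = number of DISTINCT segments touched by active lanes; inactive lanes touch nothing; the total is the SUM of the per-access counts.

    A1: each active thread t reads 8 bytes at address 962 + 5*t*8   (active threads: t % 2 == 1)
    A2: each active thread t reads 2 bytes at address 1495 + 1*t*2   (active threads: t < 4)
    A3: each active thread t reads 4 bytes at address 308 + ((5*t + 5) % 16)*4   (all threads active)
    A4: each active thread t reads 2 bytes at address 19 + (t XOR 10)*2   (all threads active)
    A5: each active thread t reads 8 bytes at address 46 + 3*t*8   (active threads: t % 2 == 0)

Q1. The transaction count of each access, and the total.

A1: 12 transactions
A2: 1 transaction
A3: 3 transactions
A4: 2 transactions
A5: 12 transactions

Answer: 12,1,3,2,12; total 30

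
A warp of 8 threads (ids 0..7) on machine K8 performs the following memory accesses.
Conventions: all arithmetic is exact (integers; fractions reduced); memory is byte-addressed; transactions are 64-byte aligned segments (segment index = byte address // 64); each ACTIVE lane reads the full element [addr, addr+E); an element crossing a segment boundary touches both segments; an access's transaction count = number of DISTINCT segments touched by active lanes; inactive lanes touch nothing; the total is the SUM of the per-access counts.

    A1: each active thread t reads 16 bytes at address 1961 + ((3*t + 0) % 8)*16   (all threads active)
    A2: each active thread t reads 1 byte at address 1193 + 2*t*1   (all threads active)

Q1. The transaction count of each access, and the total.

A1: 3 transactions
A2: 1 transaction

Answer: 3,1; total 4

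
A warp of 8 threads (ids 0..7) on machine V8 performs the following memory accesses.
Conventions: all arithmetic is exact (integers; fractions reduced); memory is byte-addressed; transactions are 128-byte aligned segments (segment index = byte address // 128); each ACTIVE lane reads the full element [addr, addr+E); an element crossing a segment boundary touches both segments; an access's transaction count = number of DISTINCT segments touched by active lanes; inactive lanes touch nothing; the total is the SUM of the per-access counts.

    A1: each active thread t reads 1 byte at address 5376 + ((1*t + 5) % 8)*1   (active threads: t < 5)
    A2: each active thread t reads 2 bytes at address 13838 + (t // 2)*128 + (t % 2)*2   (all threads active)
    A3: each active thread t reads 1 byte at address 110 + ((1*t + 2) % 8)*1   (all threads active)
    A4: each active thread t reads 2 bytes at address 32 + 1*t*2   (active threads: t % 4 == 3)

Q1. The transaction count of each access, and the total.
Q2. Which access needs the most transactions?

A1: 1 transaction
A2: 4 transactions
A3: 1 transaction
A4: 1 transaction

Answer: 1,4,1,1; total 7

Answer: A2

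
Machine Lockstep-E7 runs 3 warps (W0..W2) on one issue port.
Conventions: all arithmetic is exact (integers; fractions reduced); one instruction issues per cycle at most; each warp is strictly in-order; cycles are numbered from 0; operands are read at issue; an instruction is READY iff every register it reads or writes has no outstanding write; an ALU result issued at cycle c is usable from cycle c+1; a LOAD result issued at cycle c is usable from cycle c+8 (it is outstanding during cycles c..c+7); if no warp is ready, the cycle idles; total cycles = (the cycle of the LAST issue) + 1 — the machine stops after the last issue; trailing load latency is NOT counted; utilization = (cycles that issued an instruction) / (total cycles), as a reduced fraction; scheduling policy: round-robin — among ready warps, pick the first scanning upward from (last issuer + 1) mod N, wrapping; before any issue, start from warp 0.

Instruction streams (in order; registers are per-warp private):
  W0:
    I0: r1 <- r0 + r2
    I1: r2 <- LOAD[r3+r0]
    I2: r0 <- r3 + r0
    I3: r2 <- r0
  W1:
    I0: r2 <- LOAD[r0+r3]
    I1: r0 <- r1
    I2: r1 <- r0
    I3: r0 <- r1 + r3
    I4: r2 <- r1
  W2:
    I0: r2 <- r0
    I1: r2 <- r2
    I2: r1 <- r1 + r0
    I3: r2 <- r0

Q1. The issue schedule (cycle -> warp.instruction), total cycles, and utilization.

cycle 0: W0.I0
cycle 1: W1.I0
cycle 2: W2.I0
cycle 3: W0.I1
cycle 4: W1.I1
cycle 5: W2.I1
cycle 6: W0.I2
cycle 7: W1.I2
cycle 8: W2.I2
cycle 9: W1.I3
cycle 10: W2.I3
cycle 11: W0.I3
cycle 12: W1.I4

Answer: 13 cycles, utilization 1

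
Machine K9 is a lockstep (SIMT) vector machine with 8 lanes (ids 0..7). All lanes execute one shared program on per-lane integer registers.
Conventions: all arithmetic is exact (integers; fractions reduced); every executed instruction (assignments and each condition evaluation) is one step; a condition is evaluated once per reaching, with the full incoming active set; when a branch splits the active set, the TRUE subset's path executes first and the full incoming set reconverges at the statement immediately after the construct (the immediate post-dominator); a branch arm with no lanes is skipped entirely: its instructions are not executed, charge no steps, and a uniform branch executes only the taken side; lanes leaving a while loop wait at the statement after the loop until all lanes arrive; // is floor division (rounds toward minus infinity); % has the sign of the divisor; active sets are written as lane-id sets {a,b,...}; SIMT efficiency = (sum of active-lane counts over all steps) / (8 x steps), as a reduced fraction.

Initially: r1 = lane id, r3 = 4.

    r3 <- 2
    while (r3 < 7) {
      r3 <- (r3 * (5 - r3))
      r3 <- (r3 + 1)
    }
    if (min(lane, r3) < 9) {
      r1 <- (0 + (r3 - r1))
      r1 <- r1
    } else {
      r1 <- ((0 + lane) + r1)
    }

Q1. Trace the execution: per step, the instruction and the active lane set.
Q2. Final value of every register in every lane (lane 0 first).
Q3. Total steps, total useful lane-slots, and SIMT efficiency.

step 0: r3 <- 2                      {0,1,2,3,4,5,6,7}
step 1: eval (r3 < 7)                {0,1,2,3,4,5,6,7}
step 2: r3 <- (r3 * (5 - r3))        {0,1,2,3,4,5,6,7}
step 3: r3 <- (r3 + 1)               {0,1,2,3,4,5,6,7}
step 4: eval (r3 < 7)                {0,1,2,3,4,5,6,7}
step 5: eval (min(lane, r3) < 9)     {0,1,2,3,4,5,6,7}
step 6: r1 <- (0 + (r3 - r1))        {0,1,2,3,4,5,6,7}
step 7: r1 <- r1                     {0,1,2,3,4,5,6,7}

Answer: 8 steps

r1: 7,6,5,4,3,2,1,0
r3: 7,7,7,7,7,7,7,7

steps = 8; useful = 64; efficiency = 64/64 = 1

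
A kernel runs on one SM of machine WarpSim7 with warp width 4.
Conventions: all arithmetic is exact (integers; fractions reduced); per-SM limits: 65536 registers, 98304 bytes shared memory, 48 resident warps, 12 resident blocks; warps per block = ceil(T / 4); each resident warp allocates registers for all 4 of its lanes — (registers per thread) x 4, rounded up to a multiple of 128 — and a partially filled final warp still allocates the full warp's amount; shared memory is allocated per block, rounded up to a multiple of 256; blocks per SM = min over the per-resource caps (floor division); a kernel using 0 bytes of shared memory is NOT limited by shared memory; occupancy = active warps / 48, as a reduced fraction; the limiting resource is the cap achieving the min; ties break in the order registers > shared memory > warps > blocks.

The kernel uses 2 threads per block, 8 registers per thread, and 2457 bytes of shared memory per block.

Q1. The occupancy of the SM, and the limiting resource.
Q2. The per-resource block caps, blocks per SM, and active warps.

Answer: occupancy 1/4, limited by blocks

registers: 512 blocks
shared memory: 38 blocks
warps: 48 blocks
blocks: 12 blocks

Answer: 12 blocks, 12 active warps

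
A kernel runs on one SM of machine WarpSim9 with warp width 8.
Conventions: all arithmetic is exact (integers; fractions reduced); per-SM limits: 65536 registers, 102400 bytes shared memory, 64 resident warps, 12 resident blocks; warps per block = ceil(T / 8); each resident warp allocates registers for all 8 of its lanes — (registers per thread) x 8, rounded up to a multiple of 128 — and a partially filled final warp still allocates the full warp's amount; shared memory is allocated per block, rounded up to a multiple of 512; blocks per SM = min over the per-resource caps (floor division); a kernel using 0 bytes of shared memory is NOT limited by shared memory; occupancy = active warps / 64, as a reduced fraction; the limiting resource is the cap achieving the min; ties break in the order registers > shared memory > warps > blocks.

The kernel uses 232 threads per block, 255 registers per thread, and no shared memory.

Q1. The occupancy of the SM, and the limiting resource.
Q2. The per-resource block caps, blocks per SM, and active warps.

Answer: occupancy 29/64, limited by registers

registers: 1 block
shared memory: no limit (kernel uses none)
warps: 2 blocks
blocks: 12 blocks

Answer: 1 block, 29 active warps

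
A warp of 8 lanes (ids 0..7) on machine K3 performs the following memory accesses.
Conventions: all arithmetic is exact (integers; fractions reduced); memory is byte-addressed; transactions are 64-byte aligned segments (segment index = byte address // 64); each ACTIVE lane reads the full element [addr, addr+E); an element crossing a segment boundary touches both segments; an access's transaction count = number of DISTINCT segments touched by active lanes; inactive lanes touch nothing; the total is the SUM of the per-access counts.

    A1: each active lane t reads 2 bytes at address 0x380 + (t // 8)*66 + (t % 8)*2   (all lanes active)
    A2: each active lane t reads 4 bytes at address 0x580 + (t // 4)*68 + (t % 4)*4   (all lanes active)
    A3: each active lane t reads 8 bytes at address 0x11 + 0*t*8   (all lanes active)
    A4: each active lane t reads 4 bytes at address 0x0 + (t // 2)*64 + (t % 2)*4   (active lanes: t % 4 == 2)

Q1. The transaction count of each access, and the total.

A1: 1 transaction
A2: 2 transactions
A3: 1 transaction
A4: 2 transactions

Answer: 1,2,1,2; total 6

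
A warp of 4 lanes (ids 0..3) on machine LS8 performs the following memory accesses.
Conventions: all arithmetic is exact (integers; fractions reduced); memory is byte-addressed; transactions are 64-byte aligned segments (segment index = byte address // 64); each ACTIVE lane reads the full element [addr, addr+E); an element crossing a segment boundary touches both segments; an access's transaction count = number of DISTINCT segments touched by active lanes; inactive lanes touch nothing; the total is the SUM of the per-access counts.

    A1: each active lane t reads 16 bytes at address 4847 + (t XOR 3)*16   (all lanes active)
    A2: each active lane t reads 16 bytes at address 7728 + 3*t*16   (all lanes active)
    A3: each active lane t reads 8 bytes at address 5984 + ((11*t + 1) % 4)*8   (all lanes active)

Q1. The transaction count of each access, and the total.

A1: 2 transactions
A2: 4 transactions
A3: 1 transaction

Answer: 2,4,1; total 7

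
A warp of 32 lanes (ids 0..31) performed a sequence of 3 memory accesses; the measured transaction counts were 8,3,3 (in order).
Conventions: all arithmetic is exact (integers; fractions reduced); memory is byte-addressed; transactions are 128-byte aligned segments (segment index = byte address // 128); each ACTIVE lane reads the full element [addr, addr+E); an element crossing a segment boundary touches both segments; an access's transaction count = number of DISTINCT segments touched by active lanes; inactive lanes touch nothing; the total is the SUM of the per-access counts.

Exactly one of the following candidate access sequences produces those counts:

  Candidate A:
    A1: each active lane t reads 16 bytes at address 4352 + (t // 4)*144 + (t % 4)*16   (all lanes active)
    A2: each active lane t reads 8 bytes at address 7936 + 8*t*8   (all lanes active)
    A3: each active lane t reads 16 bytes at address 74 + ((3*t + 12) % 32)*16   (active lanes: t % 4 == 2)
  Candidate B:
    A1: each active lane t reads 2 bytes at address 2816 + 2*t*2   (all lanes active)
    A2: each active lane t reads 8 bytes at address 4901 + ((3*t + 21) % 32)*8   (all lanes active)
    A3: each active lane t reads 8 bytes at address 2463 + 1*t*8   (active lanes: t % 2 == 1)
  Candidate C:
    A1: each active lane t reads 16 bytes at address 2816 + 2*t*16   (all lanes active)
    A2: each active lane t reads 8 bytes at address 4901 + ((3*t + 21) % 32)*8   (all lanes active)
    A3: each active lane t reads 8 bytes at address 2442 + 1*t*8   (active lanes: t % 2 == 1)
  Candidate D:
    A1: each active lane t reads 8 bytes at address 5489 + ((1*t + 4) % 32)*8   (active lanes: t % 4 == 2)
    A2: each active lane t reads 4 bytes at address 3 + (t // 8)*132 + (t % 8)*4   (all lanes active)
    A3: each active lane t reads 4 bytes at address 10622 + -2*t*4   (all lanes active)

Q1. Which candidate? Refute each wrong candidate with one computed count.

A: A1 gives 9 transactions, not 8
B: A1 gives 1 transaction, not 8
D: A1 gives 2 transactions, not 8
C: all counts match (8,3,3)

Answer: C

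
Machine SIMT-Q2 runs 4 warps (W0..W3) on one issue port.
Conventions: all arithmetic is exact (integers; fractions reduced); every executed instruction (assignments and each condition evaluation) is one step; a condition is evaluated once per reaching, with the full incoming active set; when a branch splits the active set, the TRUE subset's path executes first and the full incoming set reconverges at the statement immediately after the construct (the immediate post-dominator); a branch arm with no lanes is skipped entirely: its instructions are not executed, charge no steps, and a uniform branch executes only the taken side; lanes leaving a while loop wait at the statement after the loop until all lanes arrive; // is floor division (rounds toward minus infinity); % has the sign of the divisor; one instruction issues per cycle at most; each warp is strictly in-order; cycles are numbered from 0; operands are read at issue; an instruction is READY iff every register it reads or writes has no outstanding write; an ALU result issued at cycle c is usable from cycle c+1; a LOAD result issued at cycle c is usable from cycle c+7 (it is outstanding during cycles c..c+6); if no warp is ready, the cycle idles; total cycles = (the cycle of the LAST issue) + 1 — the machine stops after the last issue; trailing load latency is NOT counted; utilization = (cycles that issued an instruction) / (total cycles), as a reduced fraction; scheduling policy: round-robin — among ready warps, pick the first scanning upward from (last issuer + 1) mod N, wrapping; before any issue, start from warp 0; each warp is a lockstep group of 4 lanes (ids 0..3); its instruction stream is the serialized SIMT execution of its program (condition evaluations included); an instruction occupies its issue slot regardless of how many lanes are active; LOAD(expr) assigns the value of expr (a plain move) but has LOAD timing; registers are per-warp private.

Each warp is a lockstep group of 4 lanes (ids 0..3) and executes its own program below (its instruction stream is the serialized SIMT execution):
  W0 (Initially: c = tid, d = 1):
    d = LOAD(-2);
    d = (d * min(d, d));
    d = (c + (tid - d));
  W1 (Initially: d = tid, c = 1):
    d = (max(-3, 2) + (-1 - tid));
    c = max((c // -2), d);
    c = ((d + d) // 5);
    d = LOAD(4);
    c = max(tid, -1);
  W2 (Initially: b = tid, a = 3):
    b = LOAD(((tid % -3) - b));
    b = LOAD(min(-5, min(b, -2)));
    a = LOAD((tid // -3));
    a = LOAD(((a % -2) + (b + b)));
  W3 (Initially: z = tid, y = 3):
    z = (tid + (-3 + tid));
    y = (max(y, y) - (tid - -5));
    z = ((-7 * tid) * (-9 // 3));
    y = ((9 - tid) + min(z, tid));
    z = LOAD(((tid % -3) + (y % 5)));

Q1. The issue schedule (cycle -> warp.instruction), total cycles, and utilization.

cycle 0: W0.I0
cycle 1: W1.I0
cycle 2: W2.I0
cycle 3: W3.I0
cycle 4: W1.I1
cycle 5: W3.I1
cycle 6: W1.I2
cycle 7: W3.I2
cycle 8: W0.I1
cycle 9: W1.I3
cycle 10: W2.I1
cycle 11: W3.I3
cycle 12: W0.I2
cycle 13: W1.I4
cycle 14: W2.I2
cycle 15: W3.I4
cycle 16: idle
cycle 17: idle
cycle 18: idle
cycle 19: idle
cycle 20: idle
cycle 21: W2.I3

Answer: 22 cycles, utilization 17/22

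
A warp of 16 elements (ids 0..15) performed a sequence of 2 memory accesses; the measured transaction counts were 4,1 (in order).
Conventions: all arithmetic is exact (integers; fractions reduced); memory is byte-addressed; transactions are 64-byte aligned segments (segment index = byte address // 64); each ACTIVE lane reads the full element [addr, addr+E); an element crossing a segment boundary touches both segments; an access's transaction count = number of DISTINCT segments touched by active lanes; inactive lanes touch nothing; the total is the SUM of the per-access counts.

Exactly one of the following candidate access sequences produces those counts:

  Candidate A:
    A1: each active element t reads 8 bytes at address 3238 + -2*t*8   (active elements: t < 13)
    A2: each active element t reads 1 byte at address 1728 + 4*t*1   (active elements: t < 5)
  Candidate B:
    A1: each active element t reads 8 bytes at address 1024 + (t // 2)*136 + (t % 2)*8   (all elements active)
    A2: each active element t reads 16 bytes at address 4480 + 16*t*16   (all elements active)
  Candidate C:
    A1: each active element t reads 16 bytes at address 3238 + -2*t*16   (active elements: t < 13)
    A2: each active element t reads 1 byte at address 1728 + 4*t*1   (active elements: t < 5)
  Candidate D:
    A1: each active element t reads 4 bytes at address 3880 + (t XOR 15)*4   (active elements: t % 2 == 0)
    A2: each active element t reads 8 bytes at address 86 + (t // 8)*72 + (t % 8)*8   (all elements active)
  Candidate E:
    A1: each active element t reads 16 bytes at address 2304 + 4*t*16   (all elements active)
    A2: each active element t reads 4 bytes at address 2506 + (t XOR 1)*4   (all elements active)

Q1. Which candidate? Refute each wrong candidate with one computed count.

B: A1 gives 9 transactions, not 4
C: A1 gives 7 transactions, not 4
D: A1 gives 2 transactions, not 4
E: A1 gives 16 transactions, not 4
A: all counts match (4,1)

Answer: A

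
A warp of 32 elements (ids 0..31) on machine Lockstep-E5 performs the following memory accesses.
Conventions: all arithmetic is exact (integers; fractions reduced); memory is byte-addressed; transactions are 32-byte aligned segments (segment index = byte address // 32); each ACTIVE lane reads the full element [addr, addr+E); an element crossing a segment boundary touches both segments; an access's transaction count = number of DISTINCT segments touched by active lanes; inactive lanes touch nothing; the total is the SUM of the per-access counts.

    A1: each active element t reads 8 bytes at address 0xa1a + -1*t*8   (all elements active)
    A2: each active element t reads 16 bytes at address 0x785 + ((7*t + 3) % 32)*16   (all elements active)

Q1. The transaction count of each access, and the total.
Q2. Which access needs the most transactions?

A1: 9 transactions
A2: 17 transactions

Answer: 9,17; total 26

Answer: A2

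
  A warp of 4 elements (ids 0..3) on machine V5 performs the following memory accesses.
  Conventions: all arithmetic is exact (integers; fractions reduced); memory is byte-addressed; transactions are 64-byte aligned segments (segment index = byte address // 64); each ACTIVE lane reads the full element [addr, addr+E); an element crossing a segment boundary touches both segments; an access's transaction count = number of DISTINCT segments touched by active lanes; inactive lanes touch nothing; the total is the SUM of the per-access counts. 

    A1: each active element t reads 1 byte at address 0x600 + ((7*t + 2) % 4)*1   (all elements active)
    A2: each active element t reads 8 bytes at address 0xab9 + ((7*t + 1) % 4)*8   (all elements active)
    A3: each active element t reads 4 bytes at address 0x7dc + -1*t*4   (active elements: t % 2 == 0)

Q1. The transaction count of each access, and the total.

A1: 1 transaction
A2: 2 transactions
A3: 1 transaction

Answer: 1,2,1; total 4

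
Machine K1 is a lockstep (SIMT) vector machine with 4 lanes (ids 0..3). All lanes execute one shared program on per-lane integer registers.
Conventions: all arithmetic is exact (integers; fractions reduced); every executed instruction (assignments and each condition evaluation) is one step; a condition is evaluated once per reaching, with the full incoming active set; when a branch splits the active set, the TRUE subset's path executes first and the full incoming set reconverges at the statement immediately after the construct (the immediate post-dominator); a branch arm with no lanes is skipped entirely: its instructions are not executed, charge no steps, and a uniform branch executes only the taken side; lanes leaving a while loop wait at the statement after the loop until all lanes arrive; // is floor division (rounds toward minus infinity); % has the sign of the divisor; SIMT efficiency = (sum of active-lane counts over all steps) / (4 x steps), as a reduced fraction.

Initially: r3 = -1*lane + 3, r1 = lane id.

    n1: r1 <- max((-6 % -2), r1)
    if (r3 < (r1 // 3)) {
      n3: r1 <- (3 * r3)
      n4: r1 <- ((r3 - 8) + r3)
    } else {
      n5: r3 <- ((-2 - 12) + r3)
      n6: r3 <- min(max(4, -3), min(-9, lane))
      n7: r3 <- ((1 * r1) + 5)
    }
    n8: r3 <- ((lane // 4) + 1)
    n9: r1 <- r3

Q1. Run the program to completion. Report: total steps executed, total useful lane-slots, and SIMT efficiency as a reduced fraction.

Answer: 9 steps, 27 useful, 3/4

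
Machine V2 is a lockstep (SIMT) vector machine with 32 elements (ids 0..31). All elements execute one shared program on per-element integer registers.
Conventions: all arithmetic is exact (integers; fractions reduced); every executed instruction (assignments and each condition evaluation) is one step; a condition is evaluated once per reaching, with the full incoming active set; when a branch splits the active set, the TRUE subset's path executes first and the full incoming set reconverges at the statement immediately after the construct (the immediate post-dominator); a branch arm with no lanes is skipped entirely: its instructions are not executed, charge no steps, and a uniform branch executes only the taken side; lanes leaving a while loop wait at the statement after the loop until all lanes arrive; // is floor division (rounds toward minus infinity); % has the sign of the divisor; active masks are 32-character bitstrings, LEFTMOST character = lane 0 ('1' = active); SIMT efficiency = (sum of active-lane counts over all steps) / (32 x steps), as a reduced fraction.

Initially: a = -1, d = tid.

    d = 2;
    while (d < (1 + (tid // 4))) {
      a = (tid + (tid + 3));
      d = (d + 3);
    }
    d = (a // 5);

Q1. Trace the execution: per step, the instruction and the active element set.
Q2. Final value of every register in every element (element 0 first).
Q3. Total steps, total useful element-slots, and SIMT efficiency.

step 0: d <- 2                       11111111111111111111111111111111
step 1: eval (d < (1 + (tid // 4)))  11111111111111111111111111111111
step 2: a <- (tid + (tid + 3))       00000000111111111111111111111111
step 3: d <- (d + 3)                 00000000111111111111111111111111
step 4: eval (d < (1 + (tid // 4)))  00000000111111111111111111111111
step 5: a <- (tid + (tid + 3))       00000000000000000000111111111111
step 6: d <- (d + 3)                 00000000000000000000111111111111
step 7: eval (d < (1 + (tid // 4)))  00000000000000000000111111111111
step 8: d <- (a // 5)                11111111111111111111111111111111

Answer: 9 steps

a: -1,-1,-1,-1,-1,-1,-1,-1,19,21,23,25,27,29,31,33,35,37,39,41,43,45,47,49,51,53,55,57,59,61,63,65
d: -1,-1,-1,-1,-1,-1,-1,-1,3,4,4,5,5,5,6,6,7,7,7,8,8,9,9,9,10,10,11,11,11,12,12,13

steps = 9; useful = 204; efficiency = 204/288 = 17/24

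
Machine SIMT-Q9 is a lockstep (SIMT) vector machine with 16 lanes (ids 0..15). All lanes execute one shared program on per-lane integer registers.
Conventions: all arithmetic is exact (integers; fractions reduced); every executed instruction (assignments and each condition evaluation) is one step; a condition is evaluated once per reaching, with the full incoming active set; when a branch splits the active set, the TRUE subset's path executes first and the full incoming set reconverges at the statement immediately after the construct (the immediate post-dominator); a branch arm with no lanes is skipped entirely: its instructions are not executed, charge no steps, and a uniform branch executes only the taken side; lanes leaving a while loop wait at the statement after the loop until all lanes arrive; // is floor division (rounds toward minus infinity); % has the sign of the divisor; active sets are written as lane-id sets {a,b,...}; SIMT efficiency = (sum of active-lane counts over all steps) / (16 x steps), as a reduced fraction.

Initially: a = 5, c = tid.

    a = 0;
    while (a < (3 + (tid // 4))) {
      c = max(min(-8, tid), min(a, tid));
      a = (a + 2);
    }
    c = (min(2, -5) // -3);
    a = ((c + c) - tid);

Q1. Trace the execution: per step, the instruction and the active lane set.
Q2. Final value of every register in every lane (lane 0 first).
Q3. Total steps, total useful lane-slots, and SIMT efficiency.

step 0: a <- 0                       {0,1,2,3,4,5,6,7,8,9,10,11,12,13,14,15}
step 1: eval (a < (3 + (tid // 4)))  {0,1,2,3,4,5,6,7,8,9,10,11,12,13,14,15}
step 2: c <- max(min(-8, tid), min(a, tid)) {0,1,2,3,4,5,6,7,8,9,10,11,12,13,14,15}
step 3: a <- (a + 2)                 {0,1,2,3,4,5,6,7,8,9,10,11,12,13,14,15}
step 4: eval (a < (3 + (tid // 4)))  {0,1,2,3,4,5,6,7,8,9,10,11,12,13,14,15}
step 5: c <- max(min(-8, tid), min(a, tid)) {0,1,2,3,4,5,6,7,8,9,10,11,12,13,14,15}
step 6: a <- (a + 2)                 {0,1,2,3,4,5,6,7,8,9,10,11,12,13,14,15}
step 7: eval (a < (3 + (tid // 4)))  {0,1,2,3,4,5,6,7,8,9,10,11,12,13,14,15}
step 8: c <- max(min(-8, tid), min(a, tid)) {8,9,10,11,12,13,14,15}
step 9: a <- (a + 2)                 {8,9,10,11,12,13,14,15}
step 10: eval (a < (3 + (tid // 4)))  {8,9,10,11,12,13,14,15}
step 11: c <- (min(2, -5) // -3)      {0,1,2,3,4,5,6,7,8,9,10,11,12,13,14,15}
step 12: a <- ((c + c) - tid)         {0,1,2,3,4,5,6,7,8,9,10,11,12,13,14,15}

Answer: 13 steps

a: 2,1,0,-1,-2,-3,-4,-5,-6,-7,-8,-9,-10,-11,-12,-13
c: 1,1,1,1,1,1,1,1,1,1,1,1,1,1,1,1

steps = 13; useful = 184; efficiency = 184/208 = 23/26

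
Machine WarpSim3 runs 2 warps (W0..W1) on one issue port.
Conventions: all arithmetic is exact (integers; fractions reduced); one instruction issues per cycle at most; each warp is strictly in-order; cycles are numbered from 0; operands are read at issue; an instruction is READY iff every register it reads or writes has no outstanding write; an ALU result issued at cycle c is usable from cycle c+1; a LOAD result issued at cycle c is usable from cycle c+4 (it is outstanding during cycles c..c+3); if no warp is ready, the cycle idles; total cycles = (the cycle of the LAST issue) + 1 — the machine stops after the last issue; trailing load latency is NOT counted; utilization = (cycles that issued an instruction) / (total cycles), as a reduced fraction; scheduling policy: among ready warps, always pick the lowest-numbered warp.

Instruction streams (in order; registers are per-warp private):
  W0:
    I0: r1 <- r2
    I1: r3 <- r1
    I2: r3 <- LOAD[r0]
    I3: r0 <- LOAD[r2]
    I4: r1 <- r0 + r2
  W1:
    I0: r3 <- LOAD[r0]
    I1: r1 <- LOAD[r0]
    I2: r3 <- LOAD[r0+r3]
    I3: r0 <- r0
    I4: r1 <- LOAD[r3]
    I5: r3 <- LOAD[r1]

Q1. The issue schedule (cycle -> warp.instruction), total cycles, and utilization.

cycle 0: W0.I0
cycle 1: W0.I1
cycle 2: W0.I2
cycle 3: W0.I3
cycle 4: W1.I0
cycle 5: W1.I1
cycle 6: idle
cycle 7: W0.I4
cycle 8: W1.I2
cycle 9: W1.I3
cycle 10: idle
cycle 11: idle
cycle 12: W1.I4
cycle 13: idle
cycle 14: idle
cycle 15: idle
cycle 16: W1.I5

Answer: 17 cycles, utilization 11/17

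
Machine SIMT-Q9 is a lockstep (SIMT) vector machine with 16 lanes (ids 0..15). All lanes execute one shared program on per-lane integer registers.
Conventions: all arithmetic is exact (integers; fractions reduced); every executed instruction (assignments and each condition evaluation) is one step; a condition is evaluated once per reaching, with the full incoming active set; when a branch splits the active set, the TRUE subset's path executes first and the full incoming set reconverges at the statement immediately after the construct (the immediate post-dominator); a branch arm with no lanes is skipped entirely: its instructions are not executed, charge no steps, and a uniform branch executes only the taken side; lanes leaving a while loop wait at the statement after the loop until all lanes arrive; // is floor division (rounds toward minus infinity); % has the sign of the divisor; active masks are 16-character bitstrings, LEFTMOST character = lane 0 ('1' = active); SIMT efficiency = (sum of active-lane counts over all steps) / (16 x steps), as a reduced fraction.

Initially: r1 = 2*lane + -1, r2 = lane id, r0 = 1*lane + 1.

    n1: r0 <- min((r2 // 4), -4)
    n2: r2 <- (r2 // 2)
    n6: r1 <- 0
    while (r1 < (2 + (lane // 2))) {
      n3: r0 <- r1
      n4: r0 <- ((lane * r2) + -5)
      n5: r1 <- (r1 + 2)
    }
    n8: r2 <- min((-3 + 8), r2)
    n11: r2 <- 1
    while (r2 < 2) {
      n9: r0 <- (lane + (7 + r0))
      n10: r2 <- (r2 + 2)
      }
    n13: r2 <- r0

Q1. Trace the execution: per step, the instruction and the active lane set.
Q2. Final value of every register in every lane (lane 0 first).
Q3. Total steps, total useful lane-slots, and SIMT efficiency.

step 0: r0 <- min((r2 // 4), -4)     1111111111111111
step 1: r2 <- (r2 // 2)              1111111111111111
step 2: r1 <- 0                      1111111111111111
step 3: eval (r1 < (2 + (lane // 2))) 1111111111111111
step 4: r0 <- r1                     1111111111111111
step 5: r0 <- ((lane * r2) + -5)     1111111111111111
step 6: r1 <- (r1 + 2)               1111111111111111
step 7: eval (r1 < (2 + (lane // 2))) 1111111111111111
step 8: r0 <- r1                     0011111111111111
step 9: r0 <- ((lane * r2) + -5)     0011111111111111
step 10: r1 <- (r1 + 2)               0011111111111111
step 11: eval (r1 < (2 + (lane // 2))) 0011111111111111
step 12: r0 <- r1                     0000001111111111
step 13: r0 <- ((lane * r2) + -5)     0000001111111111
step 14: r1 <- (r1 + 2)               0000001111111111
step 15: eval (r1 < (2 + (lane // 2))) 0000001111111111
step 16: r0 <- r1                     0000000000111111
step 17: r0 <- ((lane * r2) + -5)     0000000000111111
step 18: r1 <- (r1 + 2)               0000000000111111
step 19: eval (r1 < (2 + (lane // 2))) 0000000000111111
step 20: r0 <- r1                     0000000000000011
step 21: r0 <- ((lane * r2) + -5)     0000000000000011
step 22: r1 <- (r1 + 2)               0000000000000011
step 23: eval (r1 < (2 + (lane // 2))) 0000000000000011
step 24: r2 <- min((-3 + 8), r2)      1111111111111111
step 25: r2 <- 1                      1111111111111111
step 26: eval (r2 < 2)                1111111111111111
step 27: r0 <- (lane + (7 + r0))      1111111111111111
step 28: r2 <- (r2 + 2)               1111111111111111
step 29: eval (r2 < 2)                1111111111111111
step 30: r2 <- r0                     1111111111111111

Answer: 31 steps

r1: 2,2,4,4,4,4,6,6,6,6,8,8,8,8,10,10
r2: 2,3,6,8,14,17,26,30,42,47,62,68,86,93,114,122
r0: 2,3,6,8,14,17,26,30,42,47,62,68,86,93,114,122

steps = 31; useful = 368; efficiency = 368/496 = 23/31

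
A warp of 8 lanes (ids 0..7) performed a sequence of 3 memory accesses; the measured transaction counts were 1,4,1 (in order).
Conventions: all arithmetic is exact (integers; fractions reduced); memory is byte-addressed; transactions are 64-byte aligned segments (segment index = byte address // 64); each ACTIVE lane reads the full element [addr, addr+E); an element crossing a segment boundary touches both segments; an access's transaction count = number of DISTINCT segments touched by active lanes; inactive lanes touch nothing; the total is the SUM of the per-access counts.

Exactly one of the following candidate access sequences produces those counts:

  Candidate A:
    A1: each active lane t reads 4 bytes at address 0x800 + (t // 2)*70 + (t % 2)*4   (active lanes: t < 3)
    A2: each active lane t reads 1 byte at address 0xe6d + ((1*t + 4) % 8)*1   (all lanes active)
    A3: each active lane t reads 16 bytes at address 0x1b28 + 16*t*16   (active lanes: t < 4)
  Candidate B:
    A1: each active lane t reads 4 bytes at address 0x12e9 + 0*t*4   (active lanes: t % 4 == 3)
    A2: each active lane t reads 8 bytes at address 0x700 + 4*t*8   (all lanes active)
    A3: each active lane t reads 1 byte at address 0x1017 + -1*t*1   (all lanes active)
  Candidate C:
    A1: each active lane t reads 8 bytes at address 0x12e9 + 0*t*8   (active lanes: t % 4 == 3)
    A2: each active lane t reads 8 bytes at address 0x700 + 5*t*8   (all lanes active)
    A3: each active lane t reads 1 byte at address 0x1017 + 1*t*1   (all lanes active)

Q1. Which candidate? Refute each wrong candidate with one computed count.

A: A1 gives 2 transactions, not 1
C: A2 gives 5 transactions, not 4
B: all counts match (1,4,1)

Answer: B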